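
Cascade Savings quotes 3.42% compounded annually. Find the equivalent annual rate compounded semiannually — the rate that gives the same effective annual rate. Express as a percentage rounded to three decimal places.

3.391%

Compounded annually, EAR = nominal = 0.034200.
Solve (1 + r/2)^2 = 1.034200: r/2 = 1.034200^(1/2) − 1 = 0.016956, so r = 0.033912 = 3.391%.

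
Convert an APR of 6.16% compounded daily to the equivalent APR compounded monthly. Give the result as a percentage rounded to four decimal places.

EAR = (1 + 0.0616/365)^365 − 1 = 0.063531.
Solve (1 + r/12)^12 = 1.063531: r/12 = 1.063531^(1/12) − 1 = 0.005146, so r = 0.061753 = 6.1753%.

6.1753%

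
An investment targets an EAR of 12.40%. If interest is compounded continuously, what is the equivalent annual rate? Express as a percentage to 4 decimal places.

11.6894%

Continuous: nominal r satisfies e^r − 1 = 0.1240.
r = ln(1 + 0.1240) = ln(1.1240) = 0.116894 = 11.6894%.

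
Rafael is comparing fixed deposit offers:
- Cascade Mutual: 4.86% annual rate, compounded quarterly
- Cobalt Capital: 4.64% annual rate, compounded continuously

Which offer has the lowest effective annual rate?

Cobalt Capital

Cascade Mutual: (1 + 0.0486/4)^4 − 1 = 4.949%
Cobalt Capital: e^0.0464 − 1 = 4.749%
The lowest effective annual rate is Cobalt Capital at 4.749%.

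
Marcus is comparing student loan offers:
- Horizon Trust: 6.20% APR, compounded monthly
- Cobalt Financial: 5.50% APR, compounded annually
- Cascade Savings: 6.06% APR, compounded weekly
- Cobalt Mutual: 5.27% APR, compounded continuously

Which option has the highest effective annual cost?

Horizon Trust

Horizon Trust: (1 + 0.0620/12)^12 − 1 = 6.379%
Cobalt Financial: compounded annually, EAR = 5.500%
Cascade Savings: (1 + 0.0606/52)^52 − 1 = 6.244%
Cobalt Mutual: e^0.0527 − 1 = 5.411%
The highest effective annual rate is Horizon Trust at 6.379%.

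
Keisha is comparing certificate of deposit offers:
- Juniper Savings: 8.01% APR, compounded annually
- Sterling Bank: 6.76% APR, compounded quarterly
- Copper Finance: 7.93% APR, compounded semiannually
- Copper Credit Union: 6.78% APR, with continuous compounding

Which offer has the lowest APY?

Sterling Bank

Juniper Savings: compounded annually, EAR = 8.010%
Sterling Bank: (1 + 0.0676/4)^4 − 1 = 6.933%
Copper Finance: (1 + 0.0793/2)^2 − 1 = 8.087%
Copper Credit Union: e^0.0678 − 1 = 7.015%
The lowest effective annual rate is Sterling Bank at 6.933%.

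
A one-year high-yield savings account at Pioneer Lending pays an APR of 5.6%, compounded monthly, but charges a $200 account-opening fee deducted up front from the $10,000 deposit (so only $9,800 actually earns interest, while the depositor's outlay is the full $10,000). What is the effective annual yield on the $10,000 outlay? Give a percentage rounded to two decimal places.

Value after one year: 9,800 × (1 + 0.056/12)^12 = 9,800 × 1.057460 = $10,363.11.
Effective yield on the $10,000 outlay: 10,363.11 / 10,000 − 1 = 0.036311 = 3.63%.

3.63%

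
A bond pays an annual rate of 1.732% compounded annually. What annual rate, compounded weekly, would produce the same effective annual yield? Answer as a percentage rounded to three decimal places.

1.717%

Compounded annually, EAR = nominal = 0.017320.
Solve (1 + r/52)^52 = 1.017320: r/52 = 1.017320^(1/52) − 1 = 0.000330, so r = 0.017175 = 1.717%.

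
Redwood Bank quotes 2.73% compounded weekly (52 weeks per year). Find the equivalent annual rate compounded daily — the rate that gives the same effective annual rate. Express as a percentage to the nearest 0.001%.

2.729%

EAR = (1 + 0.0273/52)^52 − 1 = 0.027669.
Solve (1 + r/365)^365 = 1.027669: r/365 = 1.027669^(1/365) − 1 = 0.000075, so r = 0.027294 = 2.729%.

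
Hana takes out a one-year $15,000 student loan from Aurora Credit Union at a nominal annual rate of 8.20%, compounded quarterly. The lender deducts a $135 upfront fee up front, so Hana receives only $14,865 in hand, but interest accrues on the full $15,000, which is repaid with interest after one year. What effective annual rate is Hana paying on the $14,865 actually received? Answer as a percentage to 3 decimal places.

9.441%

Amount owed after one year: 15,000 × (1 + 0.0820/4)^4 = 15,000 × 1.084556 = $16,268.34.
Effective rate on net proceeds: 16,268.34 / 14,865 − 1 = 0.094406 = 9.441%.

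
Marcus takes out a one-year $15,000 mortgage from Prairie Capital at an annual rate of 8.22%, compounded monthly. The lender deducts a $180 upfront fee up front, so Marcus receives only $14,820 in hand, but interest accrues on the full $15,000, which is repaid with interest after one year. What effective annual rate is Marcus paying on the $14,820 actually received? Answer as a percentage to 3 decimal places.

9.855%

Amount owed after one year: 15,000 × (1 + 0.0822/12)^12 = 15,000 × 1.085369 = $16,280.53.
Effective rate on net proceeds: 16,280.53 / 14,820 − 1 = 0.098551 = 9.855%.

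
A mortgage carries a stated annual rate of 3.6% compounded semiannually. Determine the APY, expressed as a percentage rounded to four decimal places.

EAR = (1 + 0.036/2)^2 − 1.
= (1 + 0.018000)^2 − 1 = 1.036324 − 1 = 3.6324%.

3.6324%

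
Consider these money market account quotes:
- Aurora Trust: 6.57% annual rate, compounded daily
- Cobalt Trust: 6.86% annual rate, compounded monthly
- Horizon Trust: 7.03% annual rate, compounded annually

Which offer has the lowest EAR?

Aurora Trust: (1 + 0.0657/365)^365 − 1 = 6.790%
Cobalt Trust: (1 + 0.0686/12)^12 − 1 = 7.080%
Horizon Trust: compounded annually, EAR = 7.030%
The lowest effective annual rate is Aurora Trust at 6.790%.

Aurora Trust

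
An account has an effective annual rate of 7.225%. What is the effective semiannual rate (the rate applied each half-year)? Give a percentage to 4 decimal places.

3.5495%

The per-half-year rate i satisfies (1 + i)^2 = 1 + 0.07225.
i = 1.07225^(1/2) − 1 = 0.0354951 = 3.5495%.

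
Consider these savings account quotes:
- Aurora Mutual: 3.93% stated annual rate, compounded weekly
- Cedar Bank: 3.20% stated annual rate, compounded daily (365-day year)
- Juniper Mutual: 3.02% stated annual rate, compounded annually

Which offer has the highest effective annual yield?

Aurora Mutual

Aurora Mutual: (1 + 0.0393/52)^52 − 1 = 4.007%
Cedar Bank: (1 + 0.0320/365)^365 − 1 = 3.252%
Juniper Mutual: compounded annually, EAR = 3.020%
The highest effective annual rate is Aurora Mutual at 4.007%.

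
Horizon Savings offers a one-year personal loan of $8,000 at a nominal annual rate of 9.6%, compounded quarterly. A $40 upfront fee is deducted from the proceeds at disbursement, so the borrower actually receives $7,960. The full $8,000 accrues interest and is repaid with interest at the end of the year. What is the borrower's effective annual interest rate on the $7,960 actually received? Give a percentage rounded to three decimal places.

Amount owed after one year: 8,000 × (1 + 0.096/4)^4 = 8,000 × 1.099512 = $8,796.09.
Effective rate on net proceeds: 8,796.09 / 7,960 − 1 = 0.105037 = 10.504%.

10.504%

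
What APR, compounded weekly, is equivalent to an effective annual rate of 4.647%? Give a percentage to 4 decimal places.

4.5442%

(1 + r/52)^52 − 1 = 0.04647, so 1 + r/52 = 1.04647^(1/52).
r/52 = 0.000874, so r = 0.045442 = 4.5442%.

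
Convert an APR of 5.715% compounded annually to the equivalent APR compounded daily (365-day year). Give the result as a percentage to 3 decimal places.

Compounded annually, EAR = nominal = 0.057150.
Solve (1 + r/365)^365 = 1.057150: r/365 = 1.057150^(1/365) − 1 = 0.000152, so r = 0.055581 = 5.558%.

5.558%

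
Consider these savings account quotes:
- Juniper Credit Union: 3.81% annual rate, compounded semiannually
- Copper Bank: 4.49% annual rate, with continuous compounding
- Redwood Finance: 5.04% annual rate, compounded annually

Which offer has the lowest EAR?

Juniper Credit Union: (1 + 0.0381/2)^2 − 1 = 3.846%
Copper Bank: e^0.0449 − 1 = 4.592%
Redwood Finance: compounded annually, EAR = 5.040%
The lowest effective annual rate is Juniper Credit Union at 3.846%.

Juniper Credit Union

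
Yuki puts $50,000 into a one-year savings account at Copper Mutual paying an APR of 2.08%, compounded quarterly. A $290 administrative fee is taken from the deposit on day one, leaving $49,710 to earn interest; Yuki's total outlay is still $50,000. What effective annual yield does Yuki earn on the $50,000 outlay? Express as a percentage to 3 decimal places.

1.504%

Value after one year: 49,710 × (1 + 0.0208/4)^4 = 49,710 × 1.020963 = $50,752.06.
Effective yield on the $50,000 outlay: 50,752.06 / 50,000 − 1 = 0.015041 = 1.504%.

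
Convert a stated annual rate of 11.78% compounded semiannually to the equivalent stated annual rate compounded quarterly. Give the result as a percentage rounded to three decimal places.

11.611%

EAR = (1 + 0.1178/2)^2 − 1 = 0.121269.
Solve (1 + r/4)^4 = 1.121269: r/4 = 1.121269^(1/4) − 1 = 0.029029, so r = 0.116115 = 11.611%.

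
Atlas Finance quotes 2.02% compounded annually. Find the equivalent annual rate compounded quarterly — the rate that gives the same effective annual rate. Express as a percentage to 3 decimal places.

Compounded annually, EAR = nominal = 0.020200.
Solve (1 + r/4)^4 = 1.020200: r/4 = 1.020200^(1/4) − 1 = 0.005012, so r = 0.020049 = 2.005%.

2.005%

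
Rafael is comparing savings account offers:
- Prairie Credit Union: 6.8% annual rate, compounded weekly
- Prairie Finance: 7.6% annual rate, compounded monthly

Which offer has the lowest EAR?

Prairie Credit Union: (1 + 0.068/52)^52 − 1 = 7.032%
Prairie Finance: (1 + 0.076/12)^12 − 1 = 7.870%
The lowest effective annual rate is Prairie Credit Union at 7.032%.

Prairie Credit Union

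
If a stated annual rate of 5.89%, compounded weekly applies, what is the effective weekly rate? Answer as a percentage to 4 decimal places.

0.1133%

With a nominal annual rate compounded weekly, the periodic rate is the nominal rate divided by 52.
i = 0.0589 / 52 = 0.0011327 = 0.1133%.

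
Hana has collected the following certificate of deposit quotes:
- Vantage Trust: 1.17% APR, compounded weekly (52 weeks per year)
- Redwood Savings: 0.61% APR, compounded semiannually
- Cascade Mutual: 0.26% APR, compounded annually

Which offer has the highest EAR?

Vantage Trust

Vantage Trust: (1 + 0.0117/52)^52 − 1 = 1.177%
Redwood Savings: (1 + 0.0061/2)^2 − 1 = 0.611%
Cascade Mutual: compounded annually, EAR = 0.260%
The highest effective annual rate is Vantage Trust at 1.177%.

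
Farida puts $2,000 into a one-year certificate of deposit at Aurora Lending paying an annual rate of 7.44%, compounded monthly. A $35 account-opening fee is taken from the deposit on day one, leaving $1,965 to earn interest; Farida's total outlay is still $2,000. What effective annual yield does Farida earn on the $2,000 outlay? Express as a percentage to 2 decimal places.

Value after one year: 1,965 × (1 + 0.0744/12)^12 = 1,965 × 1.076990 = $2,116.29.
Effective yield on the $2,000 outlay: 2,116.29 / 2,000 − 1 = 0.058143 = 5.81%.

5.81%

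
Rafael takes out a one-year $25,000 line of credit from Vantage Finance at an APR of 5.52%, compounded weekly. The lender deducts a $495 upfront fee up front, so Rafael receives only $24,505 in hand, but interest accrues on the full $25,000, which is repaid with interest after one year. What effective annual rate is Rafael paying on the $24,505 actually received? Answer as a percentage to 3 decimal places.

7.807%

Amount owed after one year: 25,000 × (1 + 0.0552/52)^52 = 25,000 × 1.056721 = $26,418.03.
Effective rate on net proceeds: 26,418.03 / 24,505 − 1 = 0.078067 = 7.807%.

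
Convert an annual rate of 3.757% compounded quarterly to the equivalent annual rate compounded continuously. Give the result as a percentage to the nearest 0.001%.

EAR = (1 + 0.03757/4)^4 − 1 = 0.038103.
Equivalent continuous rate: r = ln(1 + 0.038103) = 0.037395 = 3.739%.

3.739%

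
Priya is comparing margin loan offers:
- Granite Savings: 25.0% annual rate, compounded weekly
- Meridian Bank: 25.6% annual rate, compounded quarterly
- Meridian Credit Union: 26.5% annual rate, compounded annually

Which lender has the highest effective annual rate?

Granite Savings: (1 + 0.250/52)^52 − 1 = 28.326%
Meridian Bank: (1 + 0.256/4)^4 − 1 = 28.164%
Meridian Credit Union: compounded annually, EAR = 26.500%
The highest effective annual rate is Granite Savings at 28.326%.

Granite Savings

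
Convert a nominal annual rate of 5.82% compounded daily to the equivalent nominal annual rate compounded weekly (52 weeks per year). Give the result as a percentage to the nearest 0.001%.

EAR = (1 + 0.0582/365)^365 − 1 = 0.059922.
Solve (1 + r/52)^52 = 1.059922: r/52 = 1.059922^(1/52) − 1 = 0.001120, so r = 0.058228 = 5.823%.

5.823%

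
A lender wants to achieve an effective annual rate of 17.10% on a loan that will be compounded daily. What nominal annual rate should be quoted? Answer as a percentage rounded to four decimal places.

(1 + r/365)^365 − 1 = 0.1710, so 1 + r/365 = 1.1710^(1/365).
r/365 = 0.000433, so r = 0.157892 = 15.7892%.

15.7892%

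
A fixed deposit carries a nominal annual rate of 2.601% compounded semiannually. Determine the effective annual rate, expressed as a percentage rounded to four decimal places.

2.6179%

EAR = (1 + 0.02601/2)^2 − 1.
= (1 + 0.013005)^2 − 1 = 1.026179 − 1 = 2.6179%.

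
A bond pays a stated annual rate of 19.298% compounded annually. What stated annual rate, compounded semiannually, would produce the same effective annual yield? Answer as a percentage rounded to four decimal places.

18.4472%

Compounded annually, EAR = nominal = 0.192980.
Solve (1 + r/2)^2 = 1.192980: r/2 = 1.192980^(1/2) − 1 = 0.092236, so r = 0.184472 = 18.4472%.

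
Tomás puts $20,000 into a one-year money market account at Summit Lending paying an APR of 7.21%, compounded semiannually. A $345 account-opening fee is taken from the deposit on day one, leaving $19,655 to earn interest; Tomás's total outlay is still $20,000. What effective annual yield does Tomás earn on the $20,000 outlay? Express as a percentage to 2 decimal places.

5.49%

Value after one year: 19,655 × (1 + 0.0721/2)^2 = 19,655 × 1.073400 = $21,097.67.
Effective yield on the $20,000 outlay: 21,097.67 / 20,000 − 1 = 0.054883 = 5.49%.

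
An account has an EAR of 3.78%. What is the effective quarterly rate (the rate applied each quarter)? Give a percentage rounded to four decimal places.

0.9319%

The per-quarter rate i satisfies (1 + i)^4 = 1 + 0.0378.
i = 1.0378^(1/4) − 1 = 0.0093189 = 0.9319%.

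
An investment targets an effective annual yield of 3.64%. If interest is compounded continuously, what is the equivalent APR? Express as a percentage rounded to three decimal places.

Continuous: nominal r satisfies e^r − 1 = 0.0364.
r = ln(1 + 0.0364) = ln(1.0364) = 0.035753 = 3.575%.

3.575%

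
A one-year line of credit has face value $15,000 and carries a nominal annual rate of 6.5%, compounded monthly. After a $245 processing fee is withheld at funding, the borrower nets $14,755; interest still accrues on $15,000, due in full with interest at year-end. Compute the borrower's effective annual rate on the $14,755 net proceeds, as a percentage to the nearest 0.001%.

8.469%

Amount owed after one year: 15,000 × (1 + 0.065/12)^12 = 15,000 × 1.066972 = $16,004.58.
Effective rate on net proceeds: 16,004.58 / 14,755 − 1 = 0.084688 = 8.469%.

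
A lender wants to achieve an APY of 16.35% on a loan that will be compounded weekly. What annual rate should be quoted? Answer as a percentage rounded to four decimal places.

15.1653%

(1 + r/52)^52 − 1 = 0.1635, so 1 + r/52 = 1.1635^(1/52).
r/52 = 0.002916, so r = 0.151653 = 15.1653%.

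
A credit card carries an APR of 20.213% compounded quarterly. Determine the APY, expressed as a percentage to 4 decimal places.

21.7974%

EAR = (1 + 0.20213/4)^4 − 1.
= 1.217974 − 1 = 21.7974%.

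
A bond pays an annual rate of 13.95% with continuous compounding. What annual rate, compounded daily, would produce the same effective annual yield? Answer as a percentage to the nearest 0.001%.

EAR under continuous compounding: e^0.1395 − 1 = 0.149699.
Solve (1 + r/365)^365 = 1.149699: r/365 = 1.149699^(1/365) − 1 = 0.000382, so r = 0.139527 = 13.953%.

13.953%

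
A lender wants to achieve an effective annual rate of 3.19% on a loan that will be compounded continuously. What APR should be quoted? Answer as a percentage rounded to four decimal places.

Continuous: nominal r satisfies e^r − 1 = 0.0319.
r = ln(1 + 0.0319) = ln(1.0319) = 0.031402 = 3.1402%.

3.1402%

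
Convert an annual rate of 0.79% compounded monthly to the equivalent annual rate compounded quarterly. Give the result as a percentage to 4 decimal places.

0.7905%

EAR = (1 + 0.0079/12)^12 − 1 = 0.007929.
Solve (1 + r/4)^4 = 1.007929: r/4 = 1.007929^(1/4) − 1 = 0.001976, so r = 0.007905 = 0.7905%.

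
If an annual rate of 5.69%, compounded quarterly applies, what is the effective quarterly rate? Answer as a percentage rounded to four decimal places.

With a nominal annual rate compounded quarterly, the periodic rate is the nominal rate divided by 4.
i = 0.0569 / 4 = 0.0142250 = 1.4225%.

1.4225%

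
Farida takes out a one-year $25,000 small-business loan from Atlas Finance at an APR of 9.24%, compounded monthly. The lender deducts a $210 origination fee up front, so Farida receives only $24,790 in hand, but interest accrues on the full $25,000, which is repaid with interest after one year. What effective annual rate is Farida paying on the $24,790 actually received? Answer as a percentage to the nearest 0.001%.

10.570%

Amount owed after one year: 25,000 × (1 + 0.0924/12)^12 = 25,000 × 1.096415 = $27,410.38.
Effective rate on net proceeds: 27,410.38 / 24,790 − 1 = 0.105703 = 10.570%.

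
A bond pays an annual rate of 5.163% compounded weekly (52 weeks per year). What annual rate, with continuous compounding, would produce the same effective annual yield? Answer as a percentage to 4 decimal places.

5.1604%

EAR = (1 + 0.05163/52)^52 − 1 = 0.052959.
Equivalent continuous rate: r = ln(1 + 0.052959) = 0.051604 = 5.1604%.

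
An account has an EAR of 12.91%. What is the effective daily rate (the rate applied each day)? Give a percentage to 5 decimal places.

0.03327%

The per-day rate i satisfies (1 + i)^365 = 1 + 0.1291.
i = 1.1291^(1/365) − 1 = 0.0003327 = 0.03327%.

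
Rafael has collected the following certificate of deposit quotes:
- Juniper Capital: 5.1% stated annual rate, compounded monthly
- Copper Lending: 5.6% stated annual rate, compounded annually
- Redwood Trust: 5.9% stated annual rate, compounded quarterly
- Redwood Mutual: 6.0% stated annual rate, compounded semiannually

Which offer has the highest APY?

Juniper Capital: (1 + 0.051/12)^12 − 1 = 5.221%
Copper Lending: compounded annually, EAR = 5.600%
Redwood Trust: (1 + 0.059/4)^4 − 1 = 6.032%
Redwood Mutual: (1 + 0.060/2)^2 − 1 = 6.090%
The highest effective annual rate is Redwood Mutual at 6.090%.

Redwood Mutual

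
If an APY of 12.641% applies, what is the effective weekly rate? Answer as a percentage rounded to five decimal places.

The per-week rate i satisfies (1 + i)^52 = 1 + 0.12641.
i = 1.12641^(1/52) − 1 = 0.0022918 = 0.22918%.

0.22918%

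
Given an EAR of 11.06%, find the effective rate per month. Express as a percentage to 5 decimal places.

The per-month rate i satisfies (1 + i)^12 = 1 + 0.1106.
i = 1.1106^(1/12) − 1 = 0.0087800 = 0.87800%.

0.87800%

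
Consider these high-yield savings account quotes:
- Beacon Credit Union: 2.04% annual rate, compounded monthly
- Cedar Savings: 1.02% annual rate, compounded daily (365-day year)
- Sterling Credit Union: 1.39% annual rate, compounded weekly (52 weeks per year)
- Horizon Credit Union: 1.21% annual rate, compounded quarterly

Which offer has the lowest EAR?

Cedar Savings

Beacon Credit Union: (1 + 0.0204/12)^12 − 1 = 2.059%
Cedar Savings: (1 + 0.0102/365)^365 − 1 = 1.025%
Sterling Credit Union: (1 + 0.0139/52)^52 − 1 = 1.400%
Horizon Credit Union: (1 + 0.0121/4)^4 − 1 = 1.216%
The lowest effective annual rate is Cedar Savings at 1.025%.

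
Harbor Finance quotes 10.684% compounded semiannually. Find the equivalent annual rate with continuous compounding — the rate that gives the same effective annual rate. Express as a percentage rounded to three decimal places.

EAR = (1 + 0.10684/2)^2 − 1 = 0.109694.
Equivalent continuous rate: r = ln(1 + 0.109694) = 0.104084 = 10.408%.

10.408%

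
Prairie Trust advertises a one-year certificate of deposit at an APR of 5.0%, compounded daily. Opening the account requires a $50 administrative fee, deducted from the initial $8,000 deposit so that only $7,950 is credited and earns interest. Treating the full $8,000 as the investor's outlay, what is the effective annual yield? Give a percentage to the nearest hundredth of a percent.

4.47%

Value after one year: 7,950 × (1 + 0.050/365)^365 = 7,950 × 1.051267 = $8,357.58.
Effective yield on the $8,000 outlay: 8,357.58 / 8,000 − 1 = 0.044697 = 4.47%.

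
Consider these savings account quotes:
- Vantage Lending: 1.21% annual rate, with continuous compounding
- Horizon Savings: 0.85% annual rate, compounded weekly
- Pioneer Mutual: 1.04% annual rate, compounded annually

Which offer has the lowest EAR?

Horizon Savings

Vantage Lending: e^0.0121 − 1 = 1.217%
Horizon Savings: (1 + 0.0085/52)^52 − 1 = 0.854%
Pioneer Mutual: compounded annually, EAR = 1.040%
The lowest effective annual rate is Horizon Savings at 0.854%.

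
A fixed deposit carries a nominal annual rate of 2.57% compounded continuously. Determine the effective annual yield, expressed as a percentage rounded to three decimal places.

2.603%

With continuous compounding, EAR = e^0.0257 − 1.
e^0.0257 = 1.026033, so EAR = 0.026033 = 2.603%.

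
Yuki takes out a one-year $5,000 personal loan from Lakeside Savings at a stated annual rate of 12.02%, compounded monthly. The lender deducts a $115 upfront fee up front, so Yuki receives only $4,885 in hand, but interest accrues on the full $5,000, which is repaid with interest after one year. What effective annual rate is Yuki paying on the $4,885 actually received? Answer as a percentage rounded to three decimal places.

Amount owed after one year: 5,000 × (1 + 0.1202/12)^12 = 5,000 × 1.127048 = $5,635.24.
Effective rate on net proceeds: 5,635.24 / 4,885 − 1 = 0.153581 = 15.358%.

15.358%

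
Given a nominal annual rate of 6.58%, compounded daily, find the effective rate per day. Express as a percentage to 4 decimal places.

With a nominal annual rate compounded daily, the periodic rate is the nominal rate divided by 365.
i = 0.0658 / 365 = 0.0001803 = 0.0180%.

0.0180%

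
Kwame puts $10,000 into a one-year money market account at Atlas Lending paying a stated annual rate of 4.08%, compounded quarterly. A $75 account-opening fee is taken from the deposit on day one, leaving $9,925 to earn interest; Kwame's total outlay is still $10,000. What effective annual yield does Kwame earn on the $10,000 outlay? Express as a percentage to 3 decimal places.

3.362%

Value after one year: 9,925 × (1 + 0.0408/4)^4 = 9,925 × 1.041428 = $10,336.18.
Effective yield on the $10,000 outlay: 10,336.18 / 10,000 − 1 = 0.033618 = 3.362%.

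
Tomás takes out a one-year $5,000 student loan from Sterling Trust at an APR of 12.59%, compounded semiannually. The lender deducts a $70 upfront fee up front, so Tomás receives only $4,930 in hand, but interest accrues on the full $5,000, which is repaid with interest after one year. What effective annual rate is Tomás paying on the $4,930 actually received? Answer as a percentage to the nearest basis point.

Amount owed after one year: 5,000 × (1 + 0.1259/2)^2 = 5,000 × 1.129863 = $5,649.31.
Effective rate on net proceeds: 5,649.31 / 4,930 − 1 = 0.145905 = 14.59%.

14.59%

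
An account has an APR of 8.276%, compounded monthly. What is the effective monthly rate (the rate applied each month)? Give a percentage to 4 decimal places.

0.6897%

With a nominal annual rate compounded monthly, the periodic rate is the nominal rate divided by 12.
i = 0.08276 / 12 = 0.0068967 = 0.6897%.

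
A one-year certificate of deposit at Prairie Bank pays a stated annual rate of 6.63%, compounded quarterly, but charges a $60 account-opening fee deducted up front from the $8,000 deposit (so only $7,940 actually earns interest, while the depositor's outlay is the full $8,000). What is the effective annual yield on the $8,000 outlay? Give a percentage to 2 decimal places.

Value after one year: 7,940 × (1 + 0.0663/4)^4 = 7,940 × 1.067967 = $8,479.66.
Effective yield on the $8,000 outlay: 8,479.66 / 8,000 − 1 = 0.059957 = 6.00%.

6.00%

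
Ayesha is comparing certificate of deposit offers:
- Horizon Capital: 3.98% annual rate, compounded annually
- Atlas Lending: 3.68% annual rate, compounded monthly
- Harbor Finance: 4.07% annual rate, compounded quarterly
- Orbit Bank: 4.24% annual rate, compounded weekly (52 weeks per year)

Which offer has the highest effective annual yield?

Orbit Bank

Horizon Capital: compounded annually, EAR = 3.980%
Atlas Lending: (1 + 0.0368/12)^12 − 1 = 3.743%
Harbor Finance: (1 + 0.0407/4)^4 − 1 = 4.133%
Orbit Bank: (1 + 0.0424/52)^52 − 1 = 4.329%
The highest effective annual rate is Orbit Bank at 4.329%.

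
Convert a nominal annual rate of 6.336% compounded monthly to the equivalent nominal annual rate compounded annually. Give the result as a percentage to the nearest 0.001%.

EAR = (1 + 0.06336/12)^12 − 1 = 0.065233.
Compounded annually, the equivalent nominal rate is the EAR itself: 6.523%.

6.523%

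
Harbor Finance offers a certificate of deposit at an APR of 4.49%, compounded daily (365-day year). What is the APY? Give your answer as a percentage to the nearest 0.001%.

4.592%

EAR = (1 + 0.0449/365)^365 − 1.
= 1.045920 − 1 = 4.592%.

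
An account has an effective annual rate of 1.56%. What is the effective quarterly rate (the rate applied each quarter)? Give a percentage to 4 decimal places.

The per-quarter rate i satisfies (1 + i)^4 = 1 + 0.0156.
i = 1.0156^(1/4) − 1 = 0.0038774 = 0.3877%.

0.3877%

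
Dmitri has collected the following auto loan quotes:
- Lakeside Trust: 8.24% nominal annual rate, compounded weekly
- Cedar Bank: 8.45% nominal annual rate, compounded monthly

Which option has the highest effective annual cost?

Lakeside Trust: (1 + 0.0824/52)^52 − 1 = 8.582%
Cedar Bank: (1 + 0.0845/12)^12 − 1 = 8.785%
The highest effective annual rate is Cedar Bank at 8.785%.

Cedar Bank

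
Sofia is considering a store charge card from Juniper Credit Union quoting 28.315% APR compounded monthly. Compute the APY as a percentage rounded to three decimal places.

32.295%

EAR = (1 + 0.28315/12)^12 − 1.
= (1 + 0.023596)^12 − 1 = 1.322946 − 1 = 32.295%.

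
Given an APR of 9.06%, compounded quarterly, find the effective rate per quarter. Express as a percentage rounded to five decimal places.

2.26500%

With a nominal annual rate compounded quarterly, the periodic rate is the nominal rate divided by 4.
i = 0.0906 / 4 = 0.0226500 = 2.26500%.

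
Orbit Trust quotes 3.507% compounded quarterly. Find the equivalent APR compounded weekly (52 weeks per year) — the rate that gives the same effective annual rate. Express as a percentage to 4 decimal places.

EAR = (1 + 0.03507/4)^4 − 1 = 0.035534.
Solve (1 + r/52)^52 = 1.035534: r/52 = 1.035534^(1/52) − 1 = 0.000672, so r = 0.034929 = 3.4929%.

3.4929%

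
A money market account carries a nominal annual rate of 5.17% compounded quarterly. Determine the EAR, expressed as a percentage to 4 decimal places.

5.2711%

EAR = (1 + 0.0517/4)^4 − 1.
= (1 + 0.012925)^4 − 1 = 1.052711 − 1 = 5.2711%.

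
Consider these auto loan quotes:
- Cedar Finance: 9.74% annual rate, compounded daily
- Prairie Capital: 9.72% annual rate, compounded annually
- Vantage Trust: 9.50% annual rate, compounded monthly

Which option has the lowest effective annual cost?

Prairie Capital

Cedar Finance: (1 + 0.0974/365)^365 − 1 = 10.229%
Prairie Capital: compounded annually, EAR = 9.720%
Vantage Trust: (1 + 0.0950/12)^12 − 1 = 9.925%
The lowest effective annual rate is Prairie Capital at 9.720%.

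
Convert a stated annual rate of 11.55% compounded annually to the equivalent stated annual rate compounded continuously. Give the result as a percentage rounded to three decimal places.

10.930%

Compounded annually, EAR = nominal = 0.115500.
Equivalent continuous rate: r = ln(1 + 0.115500) = 0.109303 = 10.930%.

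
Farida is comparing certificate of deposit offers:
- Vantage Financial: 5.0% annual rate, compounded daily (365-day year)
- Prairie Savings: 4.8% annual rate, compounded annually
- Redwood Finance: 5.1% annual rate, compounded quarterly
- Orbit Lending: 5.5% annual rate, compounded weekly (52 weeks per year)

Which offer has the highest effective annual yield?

Vantage Financial: (1 + 0.050/365)^365 − 1 = 5.127%
Prairie Savings: compounded annually, EAR = 4.800%
Redwood Finance: (1 + 0.051/4)^4 − 1 = 5.198%
Orbit Lending: (1 + 0.055/52)^52 − 1 = 5.651%
The highest effective annual rate is Orbit Lending at 5.651%.

Orbit Lending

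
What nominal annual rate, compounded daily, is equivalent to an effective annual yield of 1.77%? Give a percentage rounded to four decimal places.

(1 + r/365)^365 − 1 = 0.0177, so 1 + r/365 = 1.0177^(1/365).
r/365 = 0.000048, so r = 0.017546 = 1.7546%.

1.7546%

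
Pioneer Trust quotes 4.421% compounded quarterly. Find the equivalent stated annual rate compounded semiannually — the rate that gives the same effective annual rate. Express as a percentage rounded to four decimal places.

4.4454%

EAR = (1 + 0.04421/4)^4 − 1 = 0.044948.
Solve (1 + r/2)^2 = 1.044948: r/2 = 1.044948^(1/2) − 1 = 0.022227, so r = 0.044454 = 4.4454%.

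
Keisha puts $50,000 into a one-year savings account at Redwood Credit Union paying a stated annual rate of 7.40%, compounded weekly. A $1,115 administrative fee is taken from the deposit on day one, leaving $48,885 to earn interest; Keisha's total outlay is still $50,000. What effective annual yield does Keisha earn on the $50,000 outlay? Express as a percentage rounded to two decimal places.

5.27%

Value after one year: 48,885 × (1 + 0.0740/52)^52 = 48,885 × 1.076750 = $52,636.93.
Effective yield on the $50,000 outlay: 52,636.93 / 50,000 − 1 = 0.052739 = 5.27%.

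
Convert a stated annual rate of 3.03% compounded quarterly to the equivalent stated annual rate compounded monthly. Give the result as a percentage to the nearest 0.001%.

EAR = (1 + 0.0303/4)^4 − 1 = 0.030646.
Solve (1 + r/12)^12 = 1.030646: r/12 = 1.030646^(1/12) − 1 = 0.002519, so r = 0.030224 = 3.022%.

3.022%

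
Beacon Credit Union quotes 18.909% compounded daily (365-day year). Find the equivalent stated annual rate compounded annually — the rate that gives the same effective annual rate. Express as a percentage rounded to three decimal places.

EAR = (1 + 0.18909/365)^365 − 1 = 0.208091.
Compounded annually, the equivalent nominal rate is the EAR itself: 20.809%.

20.809%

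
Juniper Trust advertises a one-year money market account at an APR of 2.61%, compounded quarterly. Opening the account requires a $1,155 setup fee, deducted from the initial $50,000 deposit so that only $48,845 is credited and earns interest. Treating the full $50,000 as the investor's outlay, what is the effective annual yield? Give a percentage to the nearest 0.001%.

Value after one year: 48,845 × (1 + 0.0261/4)^4 = 48,845 × 1.026357 = $50,132.39.
Effective yield on the $50,000 outlay: 50,132.39 / 50,000 − 1 = 0.002648 = 0.265%.

0.265%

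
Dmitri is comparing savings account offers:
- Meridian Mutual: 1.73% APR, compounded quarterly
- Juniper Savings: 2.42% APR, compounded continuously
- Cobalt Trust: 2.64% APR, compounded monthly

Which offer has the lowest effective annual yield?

Meridian Mutual

Meridian Mutual: (1 + 0.0173/4)^4 − 1 = 1.741%
Juniper Savings: e^0.0242 − 1 = 2.450%
Cobalt Trust: (1 + 0.0264/12)^12 − 1 = 2.672%
The lowest effective annual rate is Meridian Mutual at 1.741%.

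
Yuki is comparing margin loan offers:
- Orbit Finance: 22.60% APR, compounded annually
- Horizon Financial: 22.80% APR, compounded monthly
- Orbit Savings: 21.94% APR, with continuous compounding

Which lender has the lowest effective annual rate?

Orbit Finance: compounded annually, EAR = 22.600%
Horizon Financial: (1 + 0.2280/12)^12 − 1 = 25.340%
Orbit Savings: e^0.2194 − 1 = 24.533%
The lowest effective annual rate is Orbit Finance at 22.600%.

Orbit Finance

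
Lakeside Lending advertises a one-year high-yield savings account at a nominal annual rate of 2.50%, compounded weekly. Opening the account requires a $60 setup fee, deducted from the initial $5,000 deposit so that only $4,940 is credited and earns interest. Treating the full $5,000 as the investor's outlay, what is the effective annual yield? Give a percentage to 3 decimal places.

1.301%

Value after one year: 4,940 × (1 + 0.0250/52)^52 = 4,940 × 1.025309 = $5,065.03.
Effective yield on the $5,000 outlay: 5,065.03 / 5,000 − 1 = 0.013005 = 1.301%.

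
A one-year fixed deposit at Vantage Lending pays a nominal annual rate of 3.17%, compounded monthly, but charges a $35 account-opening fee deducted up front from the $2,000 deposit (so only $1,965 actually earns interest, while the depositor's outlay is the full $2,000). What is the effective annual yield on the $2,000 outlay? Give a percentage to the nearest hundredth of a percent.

1.41%

Value after one year: 1,965 × (1 + 0.0317/12)^12 = 1,965 × 1.032165 = $2,028.20.
Effective yield on the $2,000 outlay: 2,028.20 / 2,000 − 1 = 0.014102 = 1.41%.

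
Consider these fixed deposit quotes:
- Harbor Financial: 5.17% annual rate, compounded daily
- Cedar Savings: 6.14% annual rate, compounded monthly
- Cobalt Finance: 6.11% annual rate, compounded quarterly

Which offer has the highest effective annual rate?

Harbor Financial: (1 + 0.0517/365)^365 − 1 = 5.306%
Cedar Savings: (1 + 0.0614/12)^12 − 1 = 6.316%
Cobalt Finance: (1 + 0.0611/4)^4 − 1 = 6.251%
The highest effective annual rate is Cedar Savings at 6.316%.

Cedar Savings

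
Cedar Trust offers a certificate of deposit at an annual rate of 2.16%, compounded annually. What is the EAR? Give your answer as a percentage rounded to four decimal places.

Annual compounding means the effective rate equals the nominal rate: 2.1600%.

2.1600%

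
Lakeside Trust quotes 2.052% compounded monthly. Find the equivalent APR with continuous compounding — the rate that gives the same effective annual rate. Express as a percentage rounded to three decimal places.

2.050%

EAR = (1 + 0.02052/12)^12 − 1 = 0.020714.
Equivalent continuous rate: r = ln(1 + 0.020714) = 0.020502 = 2.050%.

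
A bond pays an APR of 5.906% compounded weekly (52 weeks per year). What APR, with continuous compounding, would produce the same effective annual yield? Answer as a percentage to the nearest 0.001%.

5.903%

EAR = (1 + 0.05906/52)^52 − 1 = 0.060803.
Equivalent continuous rate: r = ln(1 + 0.060803) = 0.059026 = 5.903%.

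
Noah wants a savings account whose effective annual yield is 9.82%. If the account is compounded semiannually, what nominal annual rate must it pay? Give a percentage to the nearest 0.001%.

(1 + r/2)^2 − 1 = 0.0982, so 1 + r/2 = 1.0982^(1/2).
r/2 = 0.047950, so r = 0.095901 = 9.590%.

9.590%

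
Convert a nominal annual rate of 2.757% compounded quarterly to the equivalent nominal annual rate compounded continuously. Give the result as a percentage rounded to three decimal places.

EAR = (1 + 0.02757/4)^4 − 1 = 0.027856.
Equivalent continuous rate: r = ln(1 + 0.027856) = 0.027475 = 2.748%.

2.748%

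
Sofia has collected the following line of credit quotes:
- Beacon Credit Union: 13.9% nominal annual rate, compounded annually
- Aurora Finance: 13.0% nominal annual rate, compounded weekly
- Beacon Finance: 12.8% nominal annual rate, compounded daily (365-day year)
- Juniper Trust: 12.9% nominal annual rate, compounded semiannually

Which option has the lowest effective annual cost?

Juniper Trust

Beacon Credit Union: compounded annually, EAR = 13.900%
Aurora Finance: (1 + 0.130/52)^52 − 1 = 13.864%
Beacon Finance: (1 + 0.128/365)^365 − 1 = 13.653%
Juniper Trust: (1 + 0.129/2)^2 − 1 = 13.316%
The lowest effective annual rate is Juniper Trust at 13.316%.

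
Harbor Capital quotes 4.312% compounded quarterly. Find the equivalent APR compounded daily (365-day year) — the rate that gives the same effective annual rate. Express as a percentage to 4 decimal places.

EAR = (1 + 0.04312/4)^4 − 1 = 0.043822.
Solve (1 + r/365)^365 = 1.043822: r/365 = 1.043822^(1/365) − 1 = 0.000118, so r = 0.042892 = 4.2892%.

4.2892%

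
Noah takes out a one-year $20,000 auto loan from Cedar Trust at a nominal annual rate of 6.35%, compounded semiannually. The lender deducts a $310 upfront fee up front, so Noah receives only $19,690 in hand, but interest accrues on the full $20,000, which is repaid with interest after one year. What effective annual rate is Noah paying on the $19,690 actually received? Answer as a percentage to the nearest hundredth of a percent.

8.13%

Amount owed after one year: 20,000 × (1 + 0.0635/2)^2 = 20,000 × 1.064508 = $21,290.16.
Effective rate on net proceeds: 21,290.16 / 19,690 − 1 = 0.081268 = 8.13%.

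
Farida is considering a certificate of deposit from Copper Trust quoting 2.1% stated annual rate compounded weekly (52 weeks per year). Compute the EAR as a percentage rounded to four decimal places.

2.1218%

EAR = (1 + 0.021/52)^52 − 1.
= 1.021218 − 1 = 2.1218%.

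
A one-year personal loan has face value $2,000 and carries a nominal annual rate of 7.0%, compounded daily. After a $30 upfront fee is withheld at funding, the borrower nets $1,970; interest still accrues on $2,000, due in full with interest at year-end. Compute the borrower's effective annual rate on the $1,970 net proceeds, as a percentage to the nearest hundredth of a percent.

Amount owed after one year: 2,000 × (1 + 0.070/365)^365 = 2,000 × 1.072501 = $2,145.00.
Effective rate on net proceeds: 2,145.00 / 1,970 − 1 = 0.088833 = 8.88%.

8.88%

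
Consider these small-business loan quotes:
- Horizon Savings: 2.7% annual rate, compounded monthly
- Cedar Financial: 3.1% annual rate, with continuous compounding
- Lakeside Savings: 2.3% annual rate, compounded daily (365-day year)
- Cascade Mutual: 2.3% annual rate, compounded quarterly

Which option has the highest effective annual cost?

Horizon Savings: (1 + 0.027/12)^12 − 1 = 2.734%
Cedar Financial: e^0.031 − 1 = 3.149%
Lakeside Savings: (1 + 0.023/365)^365 − 1 = 2.327%
Cascade Mutual: (1 + 0.023/4)^4 − 1 = 2.320%
The highest effective annual rate is Cedar Financial at 3.149%.

Cedar Financial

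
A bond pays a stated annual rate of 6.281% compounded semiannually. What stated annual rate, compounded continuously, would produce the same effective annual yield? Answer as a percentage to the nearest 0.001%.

6.184%

EAR = (1 + 0.06281/2)^2 − 1 = 0.063796.
Equivalent continuous rate: r = ln(1 + 0.063796) = 0.061844 = 6.184%.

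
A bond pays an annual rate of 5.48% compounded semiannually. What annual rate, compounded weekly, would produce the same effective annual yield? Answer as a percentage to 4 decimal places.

EAR = (1 + 0.0548/2)^2 − 1 = 0.055551.
Solve (1 + r/52)^52 = 1.055551: r/52 = 1.055551^(1/52) − 1 = 0.001040, so r = 0.054091 = 5.4091%.

5.4091%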